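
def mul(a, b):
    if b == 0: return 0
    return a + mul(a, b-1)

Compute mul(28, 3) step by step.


mul(28, 3) = 28 + mul(28, 2)
mul(28, 2) = 28 + mul(28, 1)
mul(28, 1) = 28 + mul(28, 0)
mul(28, 0) = 0  (base case)
Total: 28 + 28 + 28 + 0 = 84

84


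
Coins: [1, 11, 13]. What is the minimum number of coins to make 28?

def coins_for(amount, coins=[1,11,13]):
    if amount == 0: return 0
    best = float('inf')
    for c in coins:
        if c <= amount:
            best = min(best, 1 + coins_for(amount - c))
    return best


Building up with DP:
coins_for(0) = 0
coins_for(1) = min(1+coins_for(0)=1+0=1) = 1
coins_for(2) = min(1+coins_for(1)=1+1=2) = 2
coins_for(3) = min(1+coins_for(2)=1+2=3) = 3
coins_for(4) = min(1+coins_for(3)=1+3=4) = 4
coins_for(5) = min(1+coins_for(4)=1+4=5) = 5
coins_for(6) = min(1+coins_for(5)=1+5=6) = 6
coins_for(7) = min(1+coins_for(6)=1+6=7) = 7
coins_for(8) = min(1+coins_for(7)=1+7=8) = 8
coins_for(9) = min(1+coins_for(8)=1+8=9) = 9
coins_for(10) = min(1+coins_for(9)=1+9=10) = 10
coins_for(11) = min(1+coins_for(10)=1+10=11, 1+coins_for(0)=1+0=1) = 1
coins_for(12) = min(1+coins_for(11)=1+1=2, 1+coins_for(1)=1+1=2) = 2
coins_for(13) = min(1+coins_for(12)=1+2=3, 1+coins_for(2)=1+2=3, 1+coins_for(0)=1+0=1) = 1
coins_for(14) = min(1+coins_for(13)=1+1=2, 1+coins_for(3)=1+3=4, 1+coins_for(1)=1+1=2) = 2
coins_for(15) = min(1+coins_for(14)=1+2=3, 1+coins_for(4)=1+4=5, 1+coins_for(2)=1+2=3) = 3
coins_for(16) = min(1+coins_for(15)=1+3=4, 1+coins_for(5)=1+5=6, 1+coins_for(3)=1+3=4) = 4
coins_for(17) = min(1+coins_for(16)=1+4=5, 1+coins_for(6)=1+6=7, 1+coins_for(4)=1+4=5) = 5
coins_for(18) = min(1+coins_for(17)=1+5=6, 1+coins_for(7)=1+7=8, 1+coins_for(5)=1+5=6) = 6
coins_for(19) = min(1+coins_for(18)=1+6=7, 1+coins_for(8)=1+8=9, 1+coins_for(6)=1+6=7) = 7
coins_for(20) = min(1+coins_for(19)=1+7=8, 1+coins_for(9)=1+9=10, 1+coins_for(7)=1+7=8) = 8
coins_for(21) = min(1+coins_for(20)=1+8=9, 1+coins_for(10)=1+10=11, 1+coins_for(8)=1+8=9) = 9
coins_for(22) = min(1+coins_for(21)=1+9=10, 1+coins_for(11)=1+1=2, 1+coins_for(9)=1+9=10) = 2
coins_for(23) = min(1+coins_for(22)=1+2=3, 1+coins_for(12)=1+2=3, 1+coins_for(10)=1+10=11) = 3
coins_for(24) = min(1+coins_for(23)=1+3=4, 1+coins_for(13)=1+1=2, 1+coins_for(11)=1+1=2) = 2
coins_for(25) = min(1+coins_for(24)=1+2=3, 1+coins_for(14)=1+2=3, 1+coins_for(12)=1+2=3) = 3
coins_for(26) = min(1+coins_for(25)=1+3=4, 1+coins_for(15)=1+3=4, 1+coins_for(13)=1+1=2) = 2
coins_for(27) = min(1+coins_for(26)=1+2=3, 1+coins_for(16)=1+4=5, 1+coins_for(14)=1+2=3) = 3
coins_for(28) = min(1+coins_for(27)=1+3=4, 1+coins_for(17)=1+5=6, 1+coins_for(15)=1+3=4) = 4

4


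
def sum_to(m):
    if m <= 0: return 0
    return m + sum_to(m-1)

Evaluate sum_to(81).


sum_to(81)
= 81 + 80 + 79 + 78 + 77 + 76 + 75 + 74 + 73 + 72 + 71 + 70 + 69 + 68 + 67 + 66 + 65 + 64 + 63 + 62 + 61 + 60 + 59 + 58 + 57 + 56 + 55 + 54 + 53 + 52 + 51 + 50 + 49 + 48 + 47 + 46 + 45 + 44 + 43 + 42 + 41 + 40 + 39 + 38 + 37 + 36 + 35 + 34 + 33 + 32 + 31 + 30 + 29 + 28 + 27 + 26 + 25 + 24 + 23 + 22 + 21 + 20 + 19 + 18 + 17 + 16 + 15 + 14 + 13 + 12 + 11 + 10 + 9 + 8 + 7 + 6 + 5 + 4 + 3 + 2 + 1 + sum_to(0)
= 81 + 80 + 79 + 78 + 77 + 76 + 75 + 74 + 73 + 72 + 71 + 70 + 69 + 68 + 67 + 66 + 65 + 64 + 63 + 62 + 61 + 60 + 59 + 58 + 57 + 56 + 55 + 54 + 53 + 52 + 51 + 50 + 49 + 48 + 47 + 46 + 45 + 44 + 43 + 42 + 41 + 40 + 39 + 38 + 37 + 36 + 35 + 34 + 33 + 32 + 31 + 30 + 29 + 28 + 27 + 26 + 25 + 24 + 23 + 22 + 21 + 20 + 19 + 18 + 17 + 16 + 15 + 14 + 13 + 12 + 11 + 10 + 9 + 8 + 7 + 6 + 5 + 4 + 3 + 2 + 1 + 0
= 3321

3321


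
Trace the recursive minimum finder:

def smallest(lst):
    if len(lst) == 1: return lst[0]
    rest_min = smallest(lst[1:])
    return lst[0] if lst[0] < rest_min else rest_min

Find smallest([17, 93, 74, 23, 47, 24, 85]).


smallest([17, 93, 74, 23, 47, 24, 85]): compare 17 with smallest([93, 74, 23, 47, 24, 85])
smallest([93, 74, 23, 47, 24, 85]): compare 93 with smallest([74, 23, 47, 24, 85])
smallest([74, 23, 47, 24, 85]): compare 74 with smallest([23, 47, 24, 85])
smallest([23, 47, 24, 85]): compare 23 with smallest([47, 24, 85])
smallest([47, 24, 85]): compare 47 with smallest([24, 85])
smallest([24, 85]): compare 24 with smallest([85])
smallest([85]) = 85  (base case)
Compare 24 with 85 -> 24
Compare 47 with 24 -> 24
Compare 23 with 24 -> 23
Compare 74 with 23 -> 23
Compare 93 with 23 -> 23
Compare 17 with 23 -> 17

17


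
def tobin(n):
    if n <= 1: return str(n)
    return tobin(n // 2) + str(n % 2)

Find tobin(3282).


tobin(3282) = tobin(1641) + '0'
tobin(1641) = tobin(820) + '1'
tobin(820) = tobin(410) + '0'
tobin(410) = tobin(205) + '0'
tobin(205) = tobin(102) + '1'
tobin(102) = tobin(51) + '0'
tobin(51) = tobin(25) + '1'
tobin(25) = tobin(12) + '1'
tobin(12) = tobin(6) + '0'
tobin(6) = tobin(3) + '0'
tobin(3) = tobin(1) + '1'
tobin(1) = '1'  (base case)
Concatenating: '1' + '1' + '0' + '0' + '1' + '1' + '0' + '1' + '0' + '0' + '1' + '0' = '110011010010'

110011010010


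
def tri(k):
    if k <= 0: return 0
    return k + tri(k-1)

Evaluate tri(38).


tri(38)
= 38 + 37 + 36 + 35 + 34 + 33 + 32 + 31 + 30 + 29 + 28 + 27 + 26 + 25 + 24 + 23 + 22 + 21 + 20 + 19 + 18 + 17 + 16 + 15 + 14 + 13 + 12 + 11 + 10 + 9 + 8 + 7 + 6 + 5 + 4 + 3 + 2 + 1 + tri(0)
= 38 + 37 + 36 + 35 + 34 + 33 + 32 + 31 + 30 + 29 + 28 + 27 + 26 + 25 + 24 + 23 + 22 + 21 + 20 + 19 + 18 + 17 + 16 + 15 + 14 + 13 + 12 + 11 + 10 + 9 + 8 + 7 + 6 + 5 + 4 + 3 + 2 + 1 + 0
= 741

741


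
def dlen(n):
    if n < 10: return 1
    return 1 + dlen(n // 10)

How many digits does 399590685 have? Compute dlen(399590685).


dlen(399590685) = 1 + dlen(39959068)
dlen(39959068) = 1 + dlen(3995906)
dlen(3995906) = 1 + dlen(399590)
dlen(399590) = 1 + dlen(39959)
dlen(39959) = 1 + dlen(3995)
dlen(3995) = 1 + dlen(399)
dlen(399) = 1 + dlen(39)
dlen(39) = 1 + dlen(3)
dlen(3) = 1  (base case: 3 < 10)
Unwinding: 1 + 1 + 1 + 1 + 1 + 1 + 1 + 1 + 1 = 9

9


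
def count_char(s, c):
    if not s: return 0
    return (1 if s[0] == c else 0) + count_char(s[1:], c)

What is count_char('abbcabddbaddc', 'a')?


s[0]='a' == 'a' -> 1
s[0]='b' != 'a' -> 0
s[0]='b' != 'a' -> 0
s[0]='c' != 'a' -> 0
s[0]='a' == 'a' -> 1
s[0]='b' != 'a' -> 0
s[0]='d' != 'a' -> 0
s[0]='d' != 'a' -> 0
s[0]='b' != 'a' -> 0
s[0]='a' == 'a' -> 1
s[0]='d' != 'a' -> 0
s[0]='d' != 'a' -> 0
s[0]='c' != 'a' -> 0
Sum: 1 + 0 + 0 + 0 + 1 + 0 + 0 + 0 + 0 + 1 + 0 + 0 + 0 = 3

3


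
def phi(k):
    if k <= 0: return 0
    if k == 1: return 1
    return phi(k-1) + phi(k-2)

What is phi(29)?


Computing phi(29) bottom-up:
phi(0) = 0
phi(1) = 1
phi(2) = phi(1) + phi(0) = 1 + 0 = 1
phi(3) = phi(2) + phi(1) = 1 + 1 = 2
phi(4) = phi(3) + phi(2) = 2 + 1 = 3
phi(5) = phi(4) + phi(3) = 3 + 2 = 5
phi(6) = phi(5) + phi(4) = 5 + 3 = 8
phi(7) = phi(6) + phi(5) = 8 + 5 = 13
phi(8) = phi(7) + phi(6) = 13 + 8 = 21
phi(9) = phi(8) + phi(7) = 21 + 13 = 34
phi(10) = phi(9) + phi(8) = 34 + 21 = 55
phi(11) = phi(10) + phi(9) = 55 + 34 = 89
phi(12) = phi(11) + phi(10) = 89 + 55 = 144
phi(13) = phi(12) + phi(11) = 144 + 89 = 233
phi(14) = phi(13) + phi(12) = 233 + 144 = 377
phi(15) = phi(14) + phi(13) = 377 + 233 = 610
phi(16) = phi(15) + phi(14) = 610 + 377 = 987
phi(17) = phi(16) + phi(15) = 987 + 610 = 1597
phi(18) = phi(17) + phi(16) = 1597 + 987 = 2584
phi(19) = phi(18) + phi(17) = 2584 + 1597 = 4181
phi(20) = phi(19) + phi(18) = 4181 + 2584 = 6765
phi(21) = phi(20) + phi(19) = 6765 + 4181 = 10946
phi(22) = phi(21) + phi(20) = 10946 + 6765 = 17711
phi(23) = phi(22) + phi(21) = 17711 + 10946 = 28657
phi(24) = phi(23) + phi(22) = 28657 + 17711 = 46368
phi(25) = phi(24) + phi(23) = 46368 + 28657 = 75025
phi(26) = phi(25) + phi(24) = 75025 + 46368 = 121393
phi(27) = phi(26) + phi(25) = 121393 + 75025 = 196418
phi(28) = phi(27) + phi(26) = 196418 + 121393 = 317811
phi(29) = phi(28) + phi(27) = 317811 + 196418 = 514229

514229


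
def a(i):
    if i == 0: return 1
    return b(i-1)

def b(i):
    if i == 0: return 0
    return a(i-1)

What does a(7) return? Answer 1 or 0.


a(7) = b(6)
b(6) = a(5)
a(5) = b(4)
b(4) = a(3)
a(3) = b(2)
b(2) = a(1)
a(1) = b(0)
b(0) = 0  (base case)
Result: 0

0


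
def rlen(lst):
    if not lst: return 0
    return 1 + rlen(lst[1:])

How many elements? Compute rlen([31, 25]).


rlen([31, 25]) = 1 + rlen([25])
rlen([25]) = 1 + rlen([])
rlen([]) = 0  (base case)
Unwinding: 1 + 1 + 0 = 2

2


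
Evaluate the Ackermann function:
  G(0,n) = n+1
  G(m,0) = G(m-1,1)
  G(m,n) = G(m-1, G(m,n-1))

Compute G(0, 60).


G(0, 60) = 61
Result: G(0, 60) = 61

61


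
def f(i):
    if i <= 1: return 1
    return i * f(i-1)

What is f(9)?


f(9)
= 9 * f(8)
= 9 * 8 * f(7)
= 9 * 8 * 7 * f(6)
= 9 * 8 * 7 * 6 * f(5)
= 9 * 8 * 7 * 6 * 5 * f(4)
= 9 * 8 * 7 * 6 * 5 * 4 * f(3)
= 9 * 8 * 7 * 6 * 5 * 4 * 3 * f(2)
= 9 * 8 * 7 * 6 * 5 * 4 * 3 * 2 * f(1)
= 9 * 8 * 7 * 6 * 5 * 4 * 3 * 2 * 1
= 362880

362880


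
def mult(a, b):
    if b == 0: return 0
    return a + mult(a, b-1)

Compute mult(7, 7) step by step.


mult(7, 7) = 7 + mult(7, 6)
mult(7, 6) = 7 + mult(7, 5)
mult(7, 5) = 7 + mult(7, 4)
mult(7, 4) = 7 + mult(7, 3)
mult(7, 3) = 7 + mult(7, 2)
mult(7, 2) = 7 + mult(7, 1)
mult(7, 1) = 7 + mult(7, 0)
mult(7, 0) = 0  (base case)
Total: 7 + 7 + 7 + 7 + 7 + 7 + 7 + 0 = 49

49


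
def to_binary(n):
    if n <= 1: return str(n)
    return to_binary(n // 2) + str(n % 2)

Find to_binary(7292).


to_binary(7292) = to_binary(3646) + '0'
to_binary(3646) = to_binary(1823) + '0'
to_binary(1823) = to_binary(911) + '1'
to_binary(911) = to_binary(455) + '1'
to_binary(455) = to_binary(227) + '1'
to_binary(227) = to_binary(113) + '1'
to_binary(113) = to_binary(56) + '1'
to_binary(56) = to_binary(28) + '0'
to_binary(28) = to_binary(14) + '0'
to_binary(14) = to_binary(7) + '0'
to_binary(7) = to_binary(3) + '1'
to_binary(3) = to_binary(1) + '1'
to_binary(1) = '1'  (base case)
Concatenating: '1' + '1' + '1' + '0' + '0' + '0' + '1' + '1' + '1' + '1' + '1' + '0' + '0' = '1110001111100'

1110001111100


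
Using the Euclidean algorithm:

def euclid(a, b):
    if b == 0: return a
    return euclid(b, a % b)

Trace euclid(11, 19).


euclid(11, 19) = euclid(19, 11)
euclid(19, 11) = euclid(11, 8)
euclid(11, 8) = euclid(8, 3)
euclid(8, 3) = euclid(3, 2)
euclid(3, 2) = euclid(2, 1)
euclid(2, 1) = euclid(1, 0)
euclid(1, 0) = 1  (base case)

1


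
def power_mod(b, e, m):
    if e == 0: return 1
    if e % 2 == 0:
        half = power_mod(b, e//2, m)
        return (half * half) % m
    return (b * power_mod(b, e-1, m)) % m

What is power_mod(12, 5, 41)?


power_mod(12, 5, 41): e is odd, compute power_mod(12, 4, 41)
  power_mod(12, 4, 41): e is even, compute power_mod(12, 2, 41)
    power_mod(12, 2, 41): e is even, compute power_mod(12, 1, 41)
      power_mod(12, 1, 41): e is odd, compute power_mod(12, 0, 41)
        power_mod(12, 0, 41) = 1
      (12 * 1) % 41 = 12
    half=12, (12*12) % 41 = 21
  half=21, (21*21) % 41 = 31
(12 * 31) % 41 = 3

3


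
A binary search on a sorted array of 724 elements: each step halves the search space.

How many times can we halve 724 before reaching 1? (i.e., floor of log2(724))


724 / 2 = 362
362 / 2 = 181
181 / 2 = 90
90 / 2 = 45
45 / 2 = 22
22 / 2 = 11
11 / 2 = 5
5 / 2 = 2
2 / 2 = 1
Reached 1 after 9 halvings

9


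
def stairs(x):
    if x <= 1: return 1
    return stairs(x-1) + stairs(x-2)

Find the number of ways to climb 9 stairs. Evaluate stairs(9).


Building up from base cases:
stairs(0) = 1
stairs(1) = 1
stairs(2) = stairs(1) + stairs(0) = 1 + 1 = 2
stairs(3) = stairs(2) + stairs(1) = 2 + 1 = 3
stairs(4) = stairs(3) + stairs(2) = 3 + 2 = 5
stairs(5) = stairs(4) + stairs(3) = 5 + 3 = 8
stairs(6) = stairs(5) + stairs(4) = 8 + 5 = 13
stairs(7) = stairs(6) + stairs(5) = 13 + 8 = 21
stairs(8) = stairs(7) + stairs(6) = 21 + 13 = 34
stairs(9) = stairs(8) + stairs(7) = 34 + 21 = 55

55


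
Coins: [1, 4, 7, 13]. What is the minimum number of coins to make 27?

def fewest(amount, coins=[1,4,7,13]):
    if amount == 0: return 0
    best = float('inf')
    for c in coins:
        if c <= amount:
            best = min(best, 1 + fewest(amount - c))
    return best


Building up with DP:
fewest(0) = 0
fewest(1) = min(1+fewest(0)=1+0=1) = 1
fewest(2) = min(1+fewest(1)=1+1=2) = 2
fewest(3) = min(1+fewest(2)=1+2=3) = 3
fewest(4) = min(1+fewest(3)=1+3=4, 1+fewest(0)=1+0=1) = 1
fewest(5) = min(1+fewest(4)=1+1=2, 1+fewest(1)=1+1=2) = 2
fewest(6) = min(1+fewest(5)=1+2=3, 1+fewest(2)=1+2=3) = 3
fewest(7) = min(1+fewest(6)=1+3=4, 1+fewest(3)=1+3=4, 1+fewest(0)=1+0=1) = 1
fewest(8) = min(1+fewest(7)=1+1=2, 1+fewest(4)=1+1=2, 1+fewest(1)=1+1=2) = 2
fewest(9) = min(1+fewest(8)=1+2=3, 1+fewest(5)=1+2=3, 1+fewest(2)=1+2=3) = 3
fewest(10) = min(1+fewest(9)=1+3=4, 1+fewest(6)=1+3=4, 1+fewest(3)=1+3=4) = 4
fewest(11) = min(1+fewest(10)=1+4=5, 1+fewest(7)=1+1=2, 1+fewest(4)=1+1=2) = 2
fewest(12) = min(1+fewest(11)=1+2=3, 1+fewest(8)=1+2=3, 1+fewest(5)=1+2=3) = 3
fewest(13) = min(1+fewest(12)=1+3=4, 1+fewest(9)=1+3=4, 1+fewest(6)=1+3=4, 1+fewest(0)=1+0=1) = 1
fewest(14) = min(1+fewest(13)=1+1=2, 1+fewest(10)=1+4=5, 1+fewest(7)=1+1=2, 1+fewest(1)=1+1=2) = 2
fewest(15) = min(1+fewest(14)=1+2=3, 1+fewest(11)=1+2=3, 1+fewest(8)=1+2=3, 1+fewest(2)=1+2=3) = 3
fewest(16) = min(1+fewest(15)=1+3=4, 1+fewest(12)=1+3=4, 1+fewest(9)=1+3=4, 1+fewest(3)=1+3=4) = 4
fewest(17) = min(1+fewest(16)=1+4=5, 1+fewest(13)=1+1=2, 1+fewest(10)=1+4=5, 1+fewest(4)=1+1=2) = 2
fewest(18) = min(1+fewest(17)=1+2=3, 1+fewest(14)=1+2=3, 1+fewest(11)=1+2=3, 1+fewest(5)=1+2=3) = 3
fewest(19) = min(1+fewest(18)=1+3=4, 1+fewest(15)=1+3=4, 1+fewest(12)=1+3=4, 1+fewest(6)=1+3=4) = 4
fewest(20) = min(1+fewest(19)=1+4=5, 1+fewest(16)=1+4=5, 1+fewest(13)=1+1=2, 1+fewest(7)=1+1=2) = 2
fewest(21) = min(1+fewest(20)=1+2=3, 1+fewest(17)=1+2=3, 1+fewest(14)=1+2=3, 1+fewest(8)=1+2=3) = 3
fewest(22) = min(1+fewest(21)=1+3=4, 1+fewest(18)=1+3=4, 1+fewest(15)=1+3=4, 1+fewest(9)=1+3=4) = 4
fewest(23) = min(1+fewest(22)=1+4=5, 1+fewest(19)=1+4=5, 1+fewest(16)=1+4=5, 1+fewest(10)=1+4=5) = 5
fewest(24) = min(1+fewest(23)=1+5=6, 1+fewest(20)=1+2=3, 1+fewest(17)=1+2=3, 1+fewest(11)=1+2=3) = 3
fewest(25) = min(1+fewest(24)=1+3=4, 1+fewest(21)=1+3=4, 1+fewest(18)=1+3=4, 1+fewest(12)=1+3=4) = 4
fewest(26) = min(1+fewest(25)=1+4=5, 1+fewest(22)=1+4=5, 1+fewest(19)=1+4=5, 1+fewest(13)=1+1=2) = 2
fewest(27) = min(1+fewest(26)=1+2=3, 1+fewest(23)=1+5=6, 1+fewest(20)=1+2=3, 1+fewest(14)=1+2=3) = 3

3


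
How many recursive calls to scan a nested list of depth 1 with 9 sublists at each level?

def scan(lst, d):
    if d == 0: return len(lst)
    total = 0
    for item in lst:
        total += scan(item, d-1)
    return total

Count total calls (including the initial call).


At depth 0 (root): 1 call
At depth 1: each of 1 parents calls scan on 9 children = 9 calls
Total: 1 + 9 = 10

10


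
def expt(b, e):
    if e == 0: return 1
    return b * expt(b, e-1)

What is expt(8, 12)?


expt(8, 12)
= 8 * expt(8, 11)
= 8 * 8 * expt(8, 10)
= 8 * 8 * 8 * expt(8, 9)
= 8 * 8 * 8 * 8 * expt(8, 8)
= 8 * 8 * 8 * 8 * 8 * expt(8, 7)
= 8 * 8 * 8 * 8 * 8 * 8 * expt(8, 6)
= 8 * 8 * 8 * 8 * 8 * 8 * 8 * expt(8, 5)
= 8 * 8 * 8 * 8 * 8 * 8 * 8 * 8 * expt(8, 4)
= 8 * 8 * 8 * 8 * 8 * 8 * 8 * 8 * 8 * expt(8, 3)
= 8 * 8 * 8 * 8 * 8 * 8 * 8 * 8 * 8 * 8 * expt(8, 2)
= 8 * 8 * 8 * 8 * 8 * 8 * 8 * 8 * 8 * 8 * 8 * expt(8, 1)
= 8 * 8 * 8 * 8 * 8 * 8 * 8 * 8 * 8 * 8 * 8 * 8 * expt(8, 0)
= 8 * 8 * 8 * 8 * 8 * 8 * 8 * 8 * 8 * 8 * 8 * 8 * 1
= 68719476736

68719476736


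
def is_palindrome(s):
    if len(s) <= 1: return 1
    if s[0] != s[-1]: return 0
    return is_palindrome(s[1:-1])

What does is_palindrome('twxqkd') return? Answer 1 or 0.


is_palindrome('twxqkd'): s[0]='t' != s[-1]='d' -> return 0
Result: 0 (not a palindrome)

0


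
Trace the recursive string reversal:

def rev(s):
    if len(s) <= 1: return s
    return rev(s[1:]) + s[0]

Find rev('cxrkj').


rev('cxrkj') = rev('xrkj') + 'c'
rev('xrkj') = rev('rkj') + 'x'
rev('rkj') = rev('kj') + 'r'
rev('kj') = rev('j') + 'k'
rev('j') = 'j'  (base case)
Concatenating: 'j' + 'k' + 'r' + 'x' + 'c' = 'jkrxc'

jkrxc


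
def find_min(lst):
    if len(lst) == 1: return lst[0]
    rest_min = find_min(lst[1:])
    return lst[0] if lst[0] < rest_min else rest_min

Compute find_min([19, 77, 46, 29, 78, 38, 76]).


find_min([19, 77, 46, 29, 78, 38, 76]): compare 19 with find_min([77, 46, 29, 78, 38, 76])
find_min([77, 46, 29, 78, 38, 76]): compare 77 with find_min([46, 29, 78, 38, 76])
find_min([46, 29, 78, 38, 76]): compare 46 with find_min([29, 78, 38, 76])
find_min([29, 78, 38, 76]): compare 29 with find_min([78, 38, 76])
find_min([78, 38, 76]): compare 78 with find_min([38, 76])
find_min([38, 76]): compare 38 with find_min([76])
find_min([76]) = 76  (base case)
Compare 38 with 76 -> 38
Compare 78 with 38 -> 38
Compare 29 with 38 -> 29
Compare 46 with 29 -> 29
Compare 77 with 29 -> 29
Compare 19 with 29 -> 19

19


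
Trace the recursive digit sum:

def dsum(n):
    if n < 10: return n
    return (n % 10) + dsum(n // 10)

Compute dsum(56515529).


dsum(56515529) = 9 + dsum(5651552)
dsum(5651552) = 2 + dsum(565155)
dsum(565155) = 5 + dsum(56515)
dsum(56515) = 5 + dsum(5651)
dsum(5651) = 1 + dsum(565)
dsum(565) = 5 + dsum(56)
dsum(56) = 6 + dsum(5)
dsum(5) = 5  (base case)
Total: 9 + 2 + 5 + 5 + 1 + 5 + 6 + 5 = 38

38


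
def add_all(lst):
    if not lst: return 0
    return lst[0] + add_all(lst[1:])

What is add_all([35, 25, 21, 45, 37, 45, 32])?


add_all([35, 25, 21, 45, 37, 45, 32]) = 35 + add_all([25, 21, 45, 37, 45, 32])
add_all([25, 21, 45, 37, 45, 32]) = 25 + add_all([21, 45, 37, 45, 32])
add_all([21, 45, 37, 45, 32]) = 21 + add_all([45, 37, 45, 32])
add_all([45, 37, 45, 32]) = 45 + add_all([37, 45, 32])
add_all([37, 45, 32]) = 37 + add_all([45, 32])
add_all([45, 32]) = 45 + add_all([32])
add_all([32]) = 32 + add_all([])
add_all([]) = 0  (base case)
Total: 35 + 25 + 21 + 45 + 37 + 45 + 32 + 0 = 240

240


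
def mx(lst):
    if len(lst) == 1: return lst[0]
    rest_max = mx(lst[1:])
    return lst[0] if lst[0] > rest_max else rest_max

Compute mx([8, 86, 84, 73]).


mx([8, 86, 84, 73]): compare 8 with mx([86, 84, 73])
mx([86, 84, 73]): compare 86 with mx([84, 73])
mx([84, 73]): compare 84 with mx([73])
mx([73]) = 73  (base case)
Compare 84 with 73 -> 84
Compare 86 with 84 -> 86
Compare 8 with 86 -> 86

86


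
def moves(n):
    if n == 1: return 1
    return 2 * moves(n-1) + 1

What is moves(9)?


moves(9) = 2 * moves(8) + 1
moves(8) = 2 * moves(7) + 1
moves(7) = 2 * moves(6) + 1
moves(6) = 2 * moves(5) + 1
moves(5) = 2 * moves(4) + 1
moves(4) = 2 * moves(3) + 1
moves(3) = 2 * moves(2) + 1
moves(2) = 2 * moves(1) + 1
moves(1) = 1  (base case)
moves(2) = 2 * 1 + 1 = 3
moves(3) = 2 * 3 + 1 = 7
moves(4) = 2 * 7 + 1 = 15
moves(5) = 2 * 15 + 1 = 31
moves(6) = 2 * 31 + 1 = 63
moves(7) = 2 * 63 + 1 = 127
moves(8) = 2 * 127 + 1 = 255
moves(9) = 2 * 255 + 1 = 511

511


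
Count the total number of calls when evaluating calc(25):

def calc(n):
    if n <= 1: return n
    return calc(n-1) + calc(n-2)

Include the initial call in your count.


Let C(n) = total calls for calc(n)
C(0) = 1, C(1) = 1
C(2) = 1 + C(1) + C(0) = 1 + 1 + 1 = 3
C(3) = 1 + C(2) + C(1) = 1 + 3 + 1 = 5
C(4) = 1 + C(3) + C(2) = 1 + 5 + 3 = 9
C(5) = 1 + C(4) + C(3) = 1 + 9 + 5 = 15
C(6) = 1 + C(5) + C(4) = 1 + 15 + 9 = 25
C(7) = 1 + C(6) + C(5) = 1 + 25 + 15 = 41
C(8) = 1 + C(7) + C(6) = 1 + 41 + 25 = 67
C(9) = 1 + C(8) + C(7) = 1 + 67 + 41 = 109
C(10) = 1 + C(9) + C(8) = 1 + 109 + 67 = 177
C(11) = 1 + C(10) + C(9) = 1 + 177 + 109 = 287
C(12) = 1 + C(11) + C(10) = 1 + 287 + 177 = 465
C(13) = 1 + C(12) + C(11) = 1 + 465 + 287 = 753
C(14) = 1 + C(13) + C(12) = 1 + 753 + 465 = 1219
C(15) = 1 + C(14) + C(13) = 1 + 1219 + 753 = 1973
C(16) = 1 + C(15) + C(14) = 1 + 1973 + 1219 = 3193
C(17) = 1 + C(16) + C(15) = 1 + 3193 + 1973 = 5167
C(18) = 1 + C(17) + C(16) = 1 + 5167 + 3193 = 8361
C(19) = 1 + C(18) + C(17) = 1 + 8361 + 5167 = 13529
C(20) = 1 + C(19) + C(18) = 1 + 13529 + 8361 = 21891
C(21) = 1 + C(20) + C(19) = 1 + 21891 + 13529 = 35421
C(22) = 1 + C(21) + C(20) = 1 + 35421 + 21891 = 57313
C(23) = 1 + C(22) + C(21) = 1 + 57313 + 35421 = 92735
C(24) = 1 + C(23) + C(22) = 1 + 92735 + 57313 = 150049
C(25) = 1 + C(24) + C(23) = 1 + 150049 + 92735 = 242785

242785


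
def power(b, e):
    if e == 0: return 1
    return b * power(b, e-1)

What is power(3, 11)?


power(3, 11)
= 3 * power(3, 10)
= 3 * 3 * power(3, 9)
= 3 * 3 * 3 * power(3, 8)
= 3 * 3 * 3 * 3 * power(3, 7)
= 3 * 3 * 3 * 3 * 3 * power(3, 6)
= 3 * 3 * 3 * 3 * 3 * 3 * power(3, 5)
= 3 * 3 * 3 * 3 * 3 * 3 * 3 * power(3, 4)
= 3 * 3 * 3 * 3 * 3 * 3 * 3 * 3 * power(3, 3)
= 3 * 3 * 3 * 3 * 3 * 3 * 3 * 3 * 3 * power(3, 2)
= 3 * 3 * 3 * 3 * 3 * 3 * 3 * 3 * 3 * 3 * power(3, 1)
= 3 * 3 * 3 * 3 * 3 * 3 * 3 * 3 * 3 * 3 * 3 * power(3, 0)
= 3 * 3 * 3 * 3 * 3 * 3 * 3 * 3 * 3 * 3 * 3 * 1
= 177147

177147


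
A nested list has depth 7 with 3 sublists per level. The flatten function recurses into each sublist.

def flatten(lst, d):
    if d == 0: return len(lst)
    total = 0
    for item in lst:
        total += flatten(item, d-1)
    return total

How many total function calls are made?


At depth 0 (root): 1 call
At depth 1: each of 1 parents calls flatten on 3 children = 3 calls
At depth 2: each of 3 parents calls flatten on 3 children = 9 calls
At depth 3: each of 9 parents calls flatten on 3 children = 27 calls
At depth 4: each of 27 parents calls flatten on 3 children = 81 calls
At depth 5: each of 81 parents calls flatten on 3 children = 243 calls
At depth 6: each of 243 parents calls flatten on 3 children = 729 calls
At depth 7: each of 729 parents calls flatten on 3 children = 2187 calls
Total: 1 + 3 + 9 + 27 + 81 + 243 + 729 + 2187 = 3280

3280


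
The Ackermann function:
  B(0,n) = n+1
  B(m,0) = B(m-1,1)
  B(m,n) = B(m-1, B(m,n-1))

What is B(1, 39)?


B(1, 39) = B(0, B(1, 38))
  B(1, 38) = B(0, B(1, 37))
    B(1, 37) = B(0, B(1, 36))
      B(1, 36) = B(0, B(1, 35))
        B(1, 35) = B(0, B(1, 34))
          B(1, 34) = B(0, B(1, 33))
          B(1, 33) = B(0, B(1, 32))
          B(1, 32) = B(0, B(1, 31))
          B(1, 31) = B(0, B(1, 30))
          B(1, 30) = B(0, B(1, 29))
          B(1, 29) = B(0, B(1, 28))
          B(1, 28) = B(0, B(1, 27))
          B(1, 27) = B(0, B(1, 26))
          B(1, 26) = B(0, B(1, 25))
          B(1, 25) = B(0, B(1, 24))
          B(1, 24) = B(0, B(1, 23))
          B(1, 23) = B(0, B(1, 22))
          B(1, 22) = B(0, B(1, 21))
          B(1, 21) = B(0, B(1, 20))
          B(1, 20) = B(0, B(1, 19))
          B(1, 19) = B(0, B(1, 18))
          B(1, 18) = B(0, B(1, 17))
          B(1, 17) = B(0, B(1, 16))
          B(1, 16) = B(0, B(1, 15))
          B(1, 15) = B(0, B(1, 14))
... (trace truncated)
Result: B(1, 39) = 41

41


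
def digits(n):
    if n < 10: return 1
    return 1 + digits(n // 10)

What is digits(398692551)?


digits(398692551) = 1 + digits(39869255)
digits(39869255) = 1 + digits(3986925)
digits(3986925) = 1 + digits(398692)
digits(398692) = 1 + digits(39869)
digits(39869) = 1 + digits(3986)
digits(3986) = 1 + digits(398)
digits(398) = 1 + digits(39)
digits(39) = 1 + digits(3)
digits(3) = 1  (base case: 3 < 10)
Unwinding: 1 + 1 + 1 + 1 + 1 + 1 + 1 + 1 + 1 = 9

9


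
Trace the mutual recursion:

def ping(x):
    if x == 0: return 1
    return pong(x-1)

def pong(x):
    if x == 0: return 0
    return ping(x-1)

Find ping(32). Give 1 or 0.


ping(32) = pong(31)
pong(31) = ping(30)
ping(30) = pong(29)
pong(29) = ping(28)
ping(28) = pong(27)
pong(27) = ping(26)
ping(26) = pong(25)
pong(25) = ping(24)
ping(24) = pong(23)
pong(23) = ping(22)
ping(22) = pong(21)
pong(21) = ping(20)
ping(20) = pong(19)
pong(19) = ping(18)
ping(18) = pong(17)
pong(17) = ping(16)
ping(16) = pong(15)
pong(15) = ping(14)
ping(14) = pong(13)
pong(13) = ping(12)
ping(12) = pong(11)
pong(11) = ping(10)
ping(10) = pong(9)
pong(9) = ping(8)
ping(8) = pong(7)
pong(7) = ping(6)
ping(6) = pong(5)
pong(5) = ping(4)
ping(4) = pong(3)
pong(3) = ping(2)
ping(2) = pong(1)
pong(1) = ping(0)
ping(0) = 1  (base case)
Result: 1

1


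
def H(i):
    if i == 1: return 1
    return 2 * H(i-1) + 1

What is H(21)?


H(21) = 2 * H(20) + 1
H(20) = 2 * H(19) + 1
H(19) = 2 * H(18) + 1
H(18) = 2 * H(17) + 1
H(17) = 2 * H(16) + 1
H(16) = 2 * H(15) + 1
H(15) = 2 * H(14) + 1
H(14) = 2 * H(13) + 1
H(13) = 2 * H(12) + 1
H(12) = 2 * H(11) + 1
H(11) = 2 * H(10) + 1
H(10) = 2 * H(9) + 1
H(9) = 2 * H(8) + 1
H(8) = 2 * H(7) + 1
H(7) = 2 * H(6) + 1
H(6) = 2 * H(5) + 1
H(5) = 2 * H(4) + 1
H(4) = 2 * H(3) + 1
H(3) = 2 * H(2) + 1
H(2) = 2 * H(1) + 1
H(1) = 1  (base case)
H(2) = 2 * 1 + 1 = 3
H(3) = 2 * 3 + 1 = 7
H(4) = 2 * 7 + 1 = 15
H(5) = 2 * 15 + 1 = 31
H(6) = 2 * 31 + 1 = 63
H(7) = 2 * 63 + 1 = 127
H(8) = 2 * 127 + 1 = 255
H(9) = 2 * 255 + 1 = 511
H(10) = 2 * 511 + 1 = 1023
H(11) = 2 * 1023 + 1 = 2047
H(12) = 2 * 2047 + 1 = 4095
H(13) = 2 * 4095 + 1 = 8191
H(14) = 2 * 8191 + 1 = 16383
H(15) = 2 * 16383 + 1 = 32767
H(16) = 2 * 32767 + 1 = 65535
H(17) = 2 * 65535 + 1 = 131071
H(18) = 2 * 131071 + 1 = 262143
H(19) = 2 * 262143 + 1 = 524287
H(20) = 2 * 524287 + 1 = 1048575
H(21) = 2 * 1048575 + 1 = 2097151

2097151


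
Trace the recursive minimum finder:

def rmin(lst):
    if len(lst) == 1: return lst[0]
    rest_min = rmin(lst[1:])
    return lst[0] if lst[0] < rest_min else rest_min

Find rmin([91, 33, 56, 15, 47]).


rmin([91, 33, 56, 15, 47]): compare 91 with rmin([33, 56, 15, 47])
rmin([33, 56, 15, 47]): compare 33 with rmin([56, 15, 47])
rmin([56, 15, 47]): compare 56 with rmin([15, 47])
rmin([15, 47]): compare 15 with rmin([47])
rmin([47]) = 47  (base case)
Compare 15 with 47 -> 15
Compare 56 with 15 -> 15
Compare 33 with 15 -> 15
Compare 91 with 15 -> 15

15


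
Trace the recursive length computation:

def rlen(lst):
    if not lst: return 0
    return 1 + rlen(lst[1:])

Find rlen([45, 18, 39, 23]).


rlen([45, 18, 39, 23]) = 1 + rlen([18, 39, 23])
rlen([18, 39, 23]) = 1 + rlen([39, 23])
rlen([39, 23]) = 1 + rlen([23])
rlen([23]) = 1 + rlen([])
rlen([]) = 0  (base case)
Unwinding: 1 + 1 + 1 + 1 + 0 = 4

4


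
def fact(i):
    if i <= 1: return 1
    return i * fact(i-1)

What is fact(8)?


fact(8)
= 8 * fact(7)
= 8 * 7 * fact(6)
= 8 * 7 * 6 * fact(5)
= 8 * 7 * 6 * 5 * fact(4)
= 8 * 7 * 6 * 5 * 4 * fact(3)
= 8 * 7 * 6 * 5 * 4 * 3 * fact(2)
= 8 * 7 * 6 * 5 * 4 * 3 * 2 * fact(1)
= 8 * 7 * 6 * 5 * 4 * 3 * 2 * 1
= 40320

40320


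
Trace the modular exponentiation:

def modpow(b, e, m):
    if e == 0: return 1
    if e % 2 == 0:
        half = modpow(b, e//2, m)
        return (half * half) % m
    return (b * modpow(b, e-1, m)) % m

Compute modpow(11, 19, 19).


modpow(11, 19, 19): e is odd, compute modpow(11, 18, 19)
  modpow(11, 18, 19): e is even, compute modpow(11, 9, 19)
    modpow(11, 9, 19): e is odd, compute modpow(11, 8, 19)
      modpow(11, 8, 19): e is even, compute modpow(11, 4, 19)
        modpow(11, 4, 19): e is even, compute modpow(11, 2, 19)
          modpow(11, 2, 19): e is even, compute modpow(11, 1, 19)
          modpow(11, 1, 19): e is odd, compute modpow(11, 0, 19)
          modpow(11, 0, 19) = 1
          (11 * 1) % 19 = 11
          half=11, (11*11) % 19 = 7
        half=7, (7*7) % 19 = 11
      half=11, (11*11) % 19 = 7
    (11 * 7) % 19 = 1
  half=1, (1*1) % 19 = 1
(11 * 1) % 19 = 11

11


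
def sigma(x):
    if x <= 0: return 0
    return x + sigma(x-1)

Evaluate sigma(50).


sigma(50)
= 50 + 49 + 48 + 47 + 46 + 45 + 44 + 43 + 42 + 41 + 40 + 39 + 38 + 37 + 36 + 35 + 34 + 33 + 32 + 31 + 30 + 29 + 28 + 27 + 26 + 25 + 24 + 23 + 22 + 21 + 20 + 19 + 18 + 17 + 16 + 15 + 14 + 13 + 12 + 11 + 10 + 9 + 8 + 7 + 6 + 5 + 4 + 3 + 2 + 1 + sigma(0)
= 50 + 49 + 48 + 47 + 46 + 45 + 44 + 43 + 42 + 41 + 40 + 39 + 38 + 37 + 36 + 35 + 34 + 33 + 32 + 31 + 30 + 29 + 28 + 27 + 26 + 25 + 24 + 23 + 22 + 21 + 20 + 19 + 18 + 17 + 16 + 15 + 14 + 13 + 12 + 11 + 10 + 9 + 8 + 7 + 6 + 5 + 4 + 3 + 2 + 1 + 0
= 1275

1275


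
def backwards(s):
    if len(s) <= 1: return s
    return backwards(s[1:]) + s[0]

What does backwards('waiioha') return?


backwards('waiioha') = backwards('aiioha') + 'w'
backwards('aiioha') = backwards('iioha') + 'a'
backwards('iioha') = backwards('ioha') + 'i'
backwards('ioha') = backwards('oha') + 'i'
backwards('oha') = backwards('ha') + 'o'
backwards('ha') = backwards('a') + 'h'
backwards('a') = 'a'  (base case)
Concatenating: 'a' + 'h' + 'o' + 'i' + 'i' + 'a' + 'w' = 'ahoiiaw'

ahoiiaw


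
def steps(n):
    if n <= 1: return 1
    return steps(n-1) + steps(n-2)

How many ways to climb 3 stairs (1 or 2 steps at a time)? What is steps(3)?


Building up from base cases:
steps(0) = 1
steps(1) = 1
steps(2) = steps(1) + steps(0) = 1 + 1 = 2
steps(3) = steps(2) + steps(1) = 2 + 1 = 3

3


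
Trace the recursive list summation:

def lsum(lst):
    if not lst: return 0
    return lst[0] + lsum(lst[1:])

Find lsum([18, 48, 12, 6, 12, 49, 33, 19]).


lsum([18, 48, 12, 6, 12, 49, 33, 19]) = 18 + lsum([48, 12, 6, 12, 49, 33, 19])
lsum([48, 12, 6, 12, 49, 33, 19]) = 48 + lsum([12, 6, 12, 49, 33, 19])
lsum([12, 6, 12, 49, 33, 19]) = 12 + lsum([6, 12, 49, 33, 19])
lsum([6, 12, 49, 33, 19]) = 6 + lsum([12, 49, 33, 19])
lsum([12, 49, 33, 19]) = 12 + lsum([49, 33, 19])
lsum([49, 33, 19]) = 49 + lsum([33, 19])
lsum([33, 19]) = 33 + lsum([19])
lsum([19]) = 19 + lsum([])
lsum([]) = 0  (base case)
Total: 18 + 48 + 12 + 6 + 12 + 49 + 33 + 19 + 0 = 197

197


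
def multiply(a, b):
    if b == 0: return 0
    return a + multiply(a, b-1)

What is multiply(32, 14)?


multiply(32, 14) = 32 + multiply(32, 13)
multiply(32, 13) = 32 + multiply(32, 12)
multiply(32, 12) = 32 + multiply(32, 11)
multiply(32, 11) = 32 + multiply(32, 10)
multiply(32, 10) = 32 + multiply(32, 9)
multiply(32, 9) = 32 + multiply(32, 8)
multiply(32, 8) = 32 + multiply(32, 7)
multiply(32, 7) = 32 + multiply(32, 6)
multiply(32, 6) = 32 + multiply(32, 5)
multiply(32, 5) = 32 + multiply(32, 4)
multiply(32, 4) = 32 + multiply(32, 3)
multiply(32, 3) = 32 + multiply(32, 2)
multiply(32, 2) = 32 + multiply(32, 1)
multiply(32, 1) = 32 + multiply(32, 0)
multiply(32, 0) = 0  (base case)
Total: 32 + 32 + 32 + 32 + 32 + 32 + 32 + 32 + 32 + 32 + 32 + 32 + 32 + 32 + 0 = 448

448


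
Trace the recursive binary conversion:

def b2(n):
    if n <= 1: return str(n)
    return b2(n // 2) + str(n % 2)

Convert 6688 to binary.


b2(6688) = b2(3344) + '0'
b2(3344) = b2(1672) + '0'
b2(1672) = b2(836) + '0'
b2(836) = b2(418) + '0'
b2(418) = b2(209) + '0'
b2(209) = b2(104) + '1'
b2(104) = b2(52) + '0'
b2(52) = b2(26) + '0'
b2(26) = b2(13) + '0'
b2(13) = b2(6) + '1'
b2(6) = b2(3) + '0'
b2(3) = b2(1) + '1'
b2(1) = '1'  (base case)
Concatenating: '1' + '1' + '0' + '1' + '0' + '0' + '0' + '1' + '0' + '0' + '0' + '0' + '0' = '1101000100000'

1101000100000


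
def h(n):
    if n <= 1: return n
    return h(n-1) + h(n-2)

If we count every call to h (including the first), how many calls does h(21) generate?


Let C(n) = total calls for h(n)
C(0) = 1, C(1) = 1
C(2) = 1 + C(1) + C(0) = 1 + 1 + 1 = 3
C(3) = 1 + C(2) + C(1) = 1 + 3 + 1 = 5
C(4) = 1 + C(3) + C(2) = 1 + 5 + 3 = 9
C(5) = 1 + C(4) + C(3) = 1 + 9 + 5 = 15
C(6) = 1 + C(5) + C(4) = 1 + 15 + 9 = 25
C(7) = 1 + C(6) + C(5) = 1 + 25 + 15 = 41
C(8) = 1 + C(7) + C(6) = 1 + 41 + 25 = 67
C(9) = 1 + C(8) + C(7) = 1 + 67 + 41 = 109
C(10) = 1 + C(9) + C(8) = 1 + 109 + 67 = 177
C(11) = 1 + C(10) + C(9) = 1 + 177 + 109 = 287
C(12) = 1 + C(11) + C(10) = 1 + 287 + 177 = 465
C(13) = 1 + C(12) + C(11) = 1 + 465 + 287 = 753
C(14) = 1 + C(13) + C(12) = 1 + 753 + 465 = 1219
C(15) = 1 + C(14) + C(13) = 1 + 1219 + 753 = 1973
C(16) = 1 + C(15) + C(14) = 1 + 1973 + 1219 = 3193
C(17) = 1 + C(16) + C(15) = 1 + 3193 + 1973 = 5167
C(18) = 1 + C(17) + C(16) = 1 + 5167 + 3193 = 8361
C(19) = 1 + C(18) + C(17) = 1 + 8361 + 5167 = 13529
C(20) = 1 + C(19) + C(18) = 1 + 13529 + 8361 = 21891
C(21) = 1 + C(20) + C(19) = 1 + 21891 + 13529 = 35421

35421


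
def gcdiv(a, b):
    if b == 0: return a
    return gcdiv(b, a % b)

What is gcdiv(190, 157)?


gcdiv(190, 157) = gcdiv(157, 33)
gcdiv(157, 33) = gcdiv(33, 25)
gcdiv(33, 25) = gcdiv(25, 8)
gcdiv(25, 8) = gcdiv(8, 1)
gcdiv(8, 1) = gcdiv(1, 0)
gcdiv(1, 0) = 1  (base case)

1


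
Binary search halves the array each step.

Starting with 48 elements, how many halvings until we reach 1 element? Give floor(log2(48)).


48 / 2 = 24
24 / 2 = 12
12 / 2 = 6
6 / 2 = 3
3 / 2 = 1
Reached 1 after 5 halvings

5


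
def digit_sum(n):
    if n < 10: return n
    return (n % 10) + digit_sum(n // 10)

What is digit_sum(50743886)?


digit_sum(50743886) = 6 + digit_sum(5074388)
digit_sum(5074388) = 8 + digit_sum(507438)
digit_sum(507438) = 8 + digit_sum(50743)
digit_sum(50743) = 3 + digit_sum(5074)
digit_sum(5074) = 4 + digit_sum(507)
digit_sum(507) = 7 + digit_sum(50)
digit_sum(50) = 0 + digit_sum(5)
digit_sum(5) = 5  (base case)
Total: 6 + 8 + 8 + 3 + 4 + 7 + 0 + 5 = 41

41


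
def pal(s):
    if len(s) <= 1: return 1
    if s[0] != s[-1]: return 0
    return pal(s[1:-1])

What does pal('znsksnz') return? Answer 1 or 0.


pal('znsksnz'): s[0]='z' == s[-1]='z' -> check pal('nsksn')
pal('nsksn'): s[0]='n' == s[-1]='n' -> check pal('sks')
pal('sks'): s[0]='s' == s[-1]='s' -> check pal('k')
pal('k'): len <= 1 -> return 1  (base case)
Result: 1 (palindrome)

1


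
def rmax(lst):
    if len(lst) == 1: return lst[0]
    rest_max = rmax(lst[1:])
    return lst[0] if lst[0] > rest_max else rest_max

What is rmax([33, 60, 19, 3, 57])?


rmax([33, 60, 19, 3, 57]): compare 33 with rmax([60, 19, 3, 57])
rmax([60, 19, 3, 57]): compare 60 with rmax([19, 3, 57])
rmax([19, 3, 57]): compare 19 with rmax([3, 57])
rmax([3, 57]): compare 3 with rmax([57])
rmax([57]) = 57  (base case)
Compare 3 with 57 -> 57
Compare 19 with 57 -> 57
Compare 60 with 57 -> 60
Compare 33 with 60 -> 60

60


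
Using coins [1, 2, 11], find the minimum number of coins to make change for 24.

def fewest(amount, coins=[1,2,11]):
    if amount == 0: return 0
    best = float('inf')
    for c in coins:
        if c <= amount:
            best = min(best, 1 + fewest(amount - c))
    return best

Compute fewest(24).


Building up with DP:
fewest(0) = 0
fewest(1) = min(1+fewest(0)=1+0=1) = 1
fewest(2) = min(1+fewest(1)=1+1=2, 1+fewest(0)=1+0=1) = 1
fewest(3) = min(1+fewest(2)=1+1=2, 1+fewest(1)=1+1=2) = 2
fewest(4) = min(1+fewest(3)=1+2=3, 1+fewest(2)=1+1=2) = 2
fewest(5) = min(1+fewest(4)=1+2=3, 1+fewest(3)=1+2=3) = 3
fewest(6) = min(1+fewest(5)=1+3=4, 1+fewest(4)=1+2=3) = 3
fewest(7) = min(1+fewest(6)=1+3=4, 1+fewest(5)=1+3=4) = 4
fewest(8) = min(1+fewest(7)=1+4=5, 1+fewest(6)=1+3=4) = 4
fewest(9) = min(1+fewest(8)=1+4=5, 1+fewest(7)=1+4=5) = 5
fewest(10) = min(1+fewest(9)=1+5=6, 1+fewest(8)=1+4=5) = 5
fewest(11) = min(1+fewest(10)=1+5=6, 1+fewest(9)=1+5=6, 1+fewest(0)=1+0=1) = 1
fewest(12) = min(1+fewest(11)=1+1=2, 1+fewest(10)=1+5=6, 1+fewest(1)=1+1=2) = 2
fewest(13) = min(1+fewest(12)=1+2=3, 1+fewest(11)=1+1=2, 1+fewest(2)=1+1=2) = 2
fewest(14) = min(1+fewest(13)=1+2=3, 1+fewest(12)=1+2=3, 1+fewest(3)=1+2=3) = 3
fewest(15) = min(1+fewest(14)=1+3=4, 1+fewest(13)=1+2=3, 1+fewest(4)=1+2=3) = 3
fewest(16) = min(1+fewest(15)=1+3=4, 1+fewest(14)=1+3=4, 1+fewest(5)=1+3=4) = 4
fewest(17) = min(1+fewest(16)=1+4=5, 1+fewest(15)=1+3=4, 1+fewest(6)=1+3=4) = 4
fewest(18) = min(1+fewest(17)=1+4=5, 1+fewest(16)=1+4=5, 1+fewest(7)=1+4=5) = 5
fewest(19) = min(1+fewest(18)=1+5=6, 1+fewest(17)=1+4=5, 1+fewest(8)=1+4=5) = 5
fewest(20) = min(1+fewest(19)=1+5=6, 1+fewest(18)=1+5=6, 1+fewest(9)=1+5=6) = 6
fewest(21) = min(1+fewest(20)=1+6=7, 1+fewest(19)=1+5=6, 1+fewest(10)=1+5=6) = 6
fewest(22) = min(1+fewest(21)=1+6=7, 1+fewest(20)=1+6=7, 1+fewest(11)=1+1=2) = 2
fewest(23) = min(1+fewest(22)=1+2=3, 1+fewest(21)=1+6=7, 1+fewest(12)=1+2=3) = 3
fewest(24) = min(1+fewest(23)=1+3=4, 1+fewest(22)=1+2=3, 1+fewest(13)=1+2=3) = 3

3


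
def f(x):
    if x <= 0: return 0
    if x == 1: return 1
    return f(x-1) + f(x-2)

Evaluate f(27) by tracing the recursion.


Computing f(27) bottom-up:
f(0) = 0
f(1) = 1
f(2) = f(1) + f(0) = 1 + 0 = 1
f(3) = f(2) + f(1) = 1 + 1 = 2
f(4) = f(3) + f(2) = 2 + 1 = 3
f(5) = f(4) + f(3) = 3 + 2 = 5
f(6) = f(5) + f(4) = 5 + 3 = 8
f(7) = f(6) + f(5) = 8 + 5 = 13
f(8) = f(7) + f(6) = 13 + 8 = 21
f(9) = f(8) + f(7) = 21 + 13 = 34
f(10) = f(9) + f(8) = 34 + 21 = 55
f(11) = f(10) + f(9) = 55 + 34 = 89
f(12) = f(11) + f(10) = 89 + 55 = 144
f(13) = f(12) + f(11) = 144 + 89 = 233
f(14) = f(13) + f(12) = 233 + 144 = 377
f(15) = f(14) + f(13) = 377 + 233 = 610
f(16) = f(15) + f(14) = 610 + 377 = 987
f(17) = f(16) + f(15) = 987 + 610 = 1597
f(18) = f(17) + f(16) = 1597 + 987 = 2584
f(19) = f(18) + f(17) = 2584 + 1597 = 4181
f(20) = f(19) + f(18) = 4181 + 2584 = 6765
f(21) = f(20) + f(19) = 6765 + 4181 = 10946
f(22) = f(21) + f(20) = 10946 + 6765 = 17711
f(23) = f(22) + f(21) = 17711 + 10946 = 28657
f(24) = f(23) + f(22) = 28657 + 17711 = 46368
f(25) = f(24) + f(23) = 46368 + 28657 = 75025
f(26) = f(25) + f(24) = 75025 + 46368 = 121393
f(27) = f(26) + f(25) = 121393 + 75025 = 196418

196418


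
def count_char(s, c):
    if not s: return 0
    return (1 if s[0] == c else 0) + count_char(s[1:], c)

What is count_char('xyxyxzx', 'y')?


s[0]='x' != 'y' -> 0
s[0]='y' == 'y' -> 1
s[0]='x' != 'y' -> 0
s[0]='y' == 'y' -> 1
s[0]='x' != 'y' -> 0
s[0]='z' != 'y' -> 0
s[0]='x' != 'y' -> 0
Sum: 0 + 1 + 0 + 1 + 0 + 0 + 0 = 2

2


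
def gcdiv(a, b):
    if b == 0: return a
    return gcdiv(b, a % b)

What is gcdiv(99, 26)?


gcdiv(99, 26) = gcdiv(26, 21)
gcdiv(26, 21) = gcdiv(21, 5)
gcdiv(21, 5) = gcdiv(5, 1)
gcdiv(5, 1) = gcdiv(1, 0)
gcdiv(1, 0) = 1  (base case)

1


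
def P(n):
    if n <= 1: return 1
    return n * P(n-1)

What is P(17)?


P(17)
= 17 * P(16)
= 17 * 16 * P(15)
= 17 * 16 * 15 * P(14)
= 17 * 16 * 15 * 14 * P(13)
= 17 * 16 * 15 * 14 * 13 * P(12)
= 17 * 16 * 15 * 14 * 13 * 12 * P(11)
= 17 * 16 * 15 * 14 * 13 * 12 * 11 * P(10)
= 17 * 16 * 15 * 14 * 13 * 12 * 11 * 10 * P(9)
= 17 * 16 * 15 * 14 * 13 * 12 * 11 * 10 * 9 * P(8)
= 17 * 16 * 15 * 14 * 13 * 12 * 11 * 10 * 9 * 8 * P(7)
= 17 * 16 * 15 * 14 * 13 * 12 * 11 * 10 * 9 * 8 * 7 * P(6)
= 17 * 16 * 15 * 14 * 13 * 12 * 11 * 10 * 9 * 8 * 7 * 6 * P(5)
= 17 * 16 * 15 * 14 * 13 * 12 * 11 * 10 * 9 * 8 * 7 * 6 * 5 * P(4)
= 17 * 16 * 15 * 14 * 13 * 12 * 11 * 10 * 9 * 8 * 7 * 6 * 5 * 4 * P(3)
= 17 * 16 * 15 * 14 * 13 * 12 * 11 * 10 * 9 * 8 * 7 * 6 * 5 * 4 * 3 * P(2)
= 17 * 16 * 15 * 14 * 13 * 12 * 11 * 10 * 9 * 8 * 7 * 6 * 5 * 4 * 3 * 2 * P(1)
= 17 * 16 * 15 * 14 * 13 * 12 * 11 * 10 * 9 * 8 * 7 * 6 * 5 * 4 * 3 * 2 * 1
= 355687428096000

355687428096000


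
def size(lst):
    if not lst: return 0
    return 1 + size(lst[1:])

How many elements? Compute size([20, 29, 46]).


size([20, 29, 46]) = 1 + size([29, 46])
size([29, 46]) = 1 + size([46])
size([46]) = 1 + size([])
size([]) = 0  (base case)
Unwinding: 1 + 1 + 1 + 0 = 3

3


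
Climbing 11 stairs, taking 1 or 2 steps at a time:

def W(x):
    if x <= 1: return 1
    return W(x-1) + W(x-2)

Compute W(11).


Building up from base cases:
W(0) = 1
W(1) = 1
W(2) = W(1) + W(0) = 1 + 1 = 2
W(3) = W(2) + W(1) = 2 + 1 = 3
W(4) = W(3) + W(2) = 3 + 2 = 5
W(5) = W(4) + W(3) = 5 + 3 = 8
W(6) = W(5) + W(4) = 8 + 5 = 13
W(7) = W(6) + W(5) = 13 + 8 = 21
W(8) = W(7) + W(6) = 21 + 13 = 34
W(9) = W(8) + W(7) = 34 + 21 = 55
W(10) = W(9) + W(8) = 55 + 34 = 89
W(11) = W(10) + W(9) = 89 + 55 = 144

144


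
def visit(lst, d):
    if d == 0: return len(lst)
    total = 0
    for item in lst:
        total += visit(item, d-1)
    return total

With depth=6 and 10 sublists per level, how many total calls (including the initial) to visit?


At depth 0 (root): 1 call
At depth 1: each of 1 parents calls visit on 10 children = 10 calls
At depth 2: each of 10 parents calls visit on 10 children = 100 calls
At depth 3: each of 100 parents calls visit on 10 children = 1000 calls
At depth 4: each of 1000 parents calls visit on 10 children = 10000 calls
At depth 5: each of 10000 parents calls visit on 10 children = 100000 calls
At depth 6: each of 100000 parents calls visit on 10 children = 1000000 calls
Total: 1 + 10 + 100 + 1000 + 10000 + 100000 + 1000000 = 1111111

1111111


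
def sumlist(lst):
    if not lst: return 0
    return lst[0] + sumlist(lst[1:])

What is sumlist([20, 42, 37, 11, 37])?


sumlist([20, 42, 37, 11, 37]) = 20 + sumlist([42, 37, 11, 37])
sumlist([42, 37, 11, 37]) = 42 + sumlist([37, 11, 37])
sumlist([37, 11, 37]) = 37 + sumlist([11, 37])
sumlist([11, 37]) = 11 + sumlist([37])
sumlist([37]) = 37 + sumlist([])
sumlist([]) = 0  (base case)
Total: 20 + 42 + 37 + 11 + 37 + 0 = 147

147
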